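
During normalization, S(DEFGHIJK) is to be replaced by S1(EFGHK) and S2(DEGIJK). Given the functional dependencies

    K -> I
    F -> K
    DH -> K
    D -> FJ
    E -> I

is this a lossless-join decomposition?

No

Common attributes: S1 ∩ S2 = {EGK}.
Closure of {EGK}: K → I applies, adding I. So (EGK)⁺ = {EGIK}.
The closure contains neither all of S1 = {EFGHK} nor all of S2 = {DEGIJK}, so the common attributes are not a superkey of either fragment. The join is lossy.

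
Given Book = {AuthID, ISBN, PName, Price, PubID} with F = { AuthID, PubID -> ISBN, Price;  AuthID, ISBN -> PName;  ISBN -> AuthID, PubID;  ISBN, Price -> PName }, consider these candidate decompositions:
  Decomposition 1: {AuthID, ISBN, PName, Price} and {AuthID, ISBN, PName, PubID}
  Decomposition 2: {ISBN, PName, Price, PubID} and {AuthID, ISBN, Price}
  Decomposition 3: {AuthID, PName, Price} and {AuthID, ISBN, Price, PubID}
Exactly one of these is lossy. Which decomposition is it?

Decomposition 3

Decomposition 1: common = {AuthID, ISBN, PName}, closure = {AuthID, ISBN, PName, Price, PubID} → lossless.
Decomposition 2: common = {ISBN, Price}, closure = {AuthID, ISBN, PName, Price, PubID} → lossless.
Decomposition 3: common = {AuthID, Price}, closure = {AuthID, Price} → lossy.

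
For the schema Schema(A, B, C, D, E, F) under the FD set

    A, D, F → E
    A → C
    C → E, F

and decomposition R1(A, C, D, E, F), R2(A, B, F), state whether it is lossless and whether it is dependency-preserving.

Lossless test: (A, F)⁺ = {A, C, E, F}, which is a superkey of neither fragment — lossy.
Dependency preservation: every FD's attributes lie within a single fragment, so each can be enforced locally — preserved.

lossy but dependency-preserving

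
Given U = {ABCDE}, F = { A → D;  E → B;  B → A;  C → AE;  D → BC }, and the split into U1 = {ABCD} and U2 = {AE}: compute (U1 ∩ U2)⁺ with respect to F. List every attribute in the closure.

U1 ∩ U2 = {A}.
A → D applies, adding D
D → BC applies, adding BC
C → AE applies, adding E
Closure: {ABCDE}.

ABCDE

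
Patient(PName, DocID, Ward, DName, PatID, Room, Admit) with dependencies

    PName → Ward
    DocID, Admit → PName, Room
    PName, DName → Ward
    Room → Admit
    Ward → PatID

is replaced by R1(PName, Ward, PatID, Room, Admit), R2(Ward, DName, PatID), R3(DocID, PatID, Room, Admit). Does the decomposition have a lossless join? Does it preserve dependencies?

lossy and not dependency-preserving

Lossless test (chase): applying each FD to every pair of rows produces no changes in the tableau, so no row becomes fully distinguished — the join is lossy.
Dependency preservation: the restricted closure of {DocID, Admit} across the fragments never reaches {PName, Room}, so DocID, Admit → PName, Room cannot be enforced without a join — not preserved.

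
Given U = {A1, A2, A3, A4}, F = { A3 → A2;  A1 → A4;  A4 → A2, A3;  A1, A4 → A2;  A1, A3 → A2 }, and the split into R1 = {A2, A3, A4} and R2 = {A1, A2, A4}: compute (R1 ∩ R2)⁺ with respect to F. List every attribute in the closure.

A2, A3, A4

R1 ∩ R2 = {A2, A4}.
A4 → A2, A3 applies, adding A3
Closure: {A2, A3, A4}.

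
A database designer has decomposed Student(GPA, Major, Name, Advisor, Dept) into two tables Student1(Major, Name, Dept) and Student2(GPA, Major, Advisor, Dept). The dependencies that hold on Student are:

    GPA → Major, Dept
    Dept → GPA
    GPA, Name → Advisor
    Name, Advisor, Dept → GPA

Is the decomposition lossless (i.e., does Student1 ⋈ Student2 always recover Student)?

No

Common attributes: Student1 ∩ Student2 = {Major, Dept}.
Closure of {Major, Dept}: Dept → GPA applies, adding GPA. So (Major, Dept)⁺ = {GPA, Major, Dept}.
The closure contains neither all of Student1 = {Major, Name, Dept} nor all of Student2 = {GPA, Major, Advisor, Dept}, so the common attributes are not a superkey of either fragment. The join is lossy.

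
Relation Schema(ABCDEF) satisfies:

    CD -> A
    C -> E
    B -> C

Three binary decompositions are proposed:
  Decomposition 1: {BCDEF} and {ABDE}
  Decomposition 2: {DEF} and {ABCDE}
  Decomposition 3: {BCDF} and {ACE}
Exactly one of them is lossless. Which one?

Decomposition 1

Decomposition 1: common = {BDE}, closure = {ABCDE} → lossless.
Decomposition 2: common = {DE}, closure = {DE} → lossy.
Decomposition 3: common = {C}, closure = {CE} → lossy.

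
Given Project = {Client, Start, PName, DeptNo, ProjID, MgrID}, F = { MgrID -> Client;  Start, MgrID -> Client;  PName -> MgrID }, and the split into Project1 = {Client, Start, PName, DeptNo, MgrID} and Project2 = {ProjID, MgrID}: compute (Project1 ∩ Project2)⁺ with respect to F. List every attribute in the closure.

Client, MgrID

Project1 ∩ Project2 = {MgrID}.
MgrID → Client applies, adding Client
Closure: {Client, MgrID}.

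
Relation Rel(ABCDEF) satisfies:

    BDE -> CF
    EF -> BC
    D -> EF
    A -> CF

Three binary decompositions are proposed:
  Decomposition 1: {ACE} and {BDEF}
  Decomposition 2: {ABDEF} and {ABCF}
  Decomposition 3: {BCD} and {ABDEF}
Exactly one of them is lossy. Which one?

Decomposition 1: common = {E}, closure = {E} → lossy.
Decomposition 2: common = {ABF}, closure = {ABCF} → lossless.
Decomposition 3: common = {BD}, closure = {BCDEF} → lossless.

Decomposition 1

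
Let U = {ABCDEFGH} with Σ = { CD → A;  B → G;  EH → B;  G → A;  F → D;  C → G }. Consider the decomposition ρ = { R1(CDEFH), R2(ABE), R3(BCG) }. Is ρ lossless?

Chase test. Columns are ABCDEFGH; row i has aⱼ where attribute j ∈ Ri, else bᵢⱼ.
Initial tableau (one row per fragment):
  row 1: b11 b12 a3 a4 a5 a6 b17 a8
  row 2: a1 a2 b23 b24 a5 b26 b27 b28
  row 3: b31 a2 a3 b34 b35 b36 a7 b38
Rows 2 and 3 agree on B; apply B→G and equate their G entries.
Rows 2 and 3 agree on G; apply G→A and equate their A entries.
Rows 1 and 3 agree on C; apply C→G and equate their G entries.
Rows 1 and 2 agree on G; apply G→A and equate their A entries.
No row becomes fully distinguished — the join is lossy.

No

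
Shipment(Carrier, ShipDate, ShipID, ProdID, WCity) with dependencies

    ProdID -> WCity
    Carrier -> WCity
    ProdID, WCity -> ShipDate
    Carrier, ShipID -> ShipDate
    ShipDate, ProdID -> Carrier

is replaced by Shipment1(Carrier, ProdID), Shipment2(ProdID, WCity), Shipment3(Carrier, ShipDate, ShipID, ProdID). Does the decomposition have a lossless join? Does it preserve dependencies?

lossless but not dependency-preserving

Lossless test (chase): Rows 1 and 2 agree on ProdID; apply ProdID→WCity and equate their WCity entries. Rows 1 and 3 agree on ProdID; apply ProdID→WCity and equate their WCity entries. Rows 1 and 2 agree on ProdID, WCity; apply ProdID, WCity→ShipDate and equate their ShipDate entries. Rows 1 and 3 agree on ProdID, WCity; apply ProdID, WCity→ShipDate and equate their ShipDate entries. Rows 1 and 2 agree on ShipDate, ProdID; apply ShipDate, ProdID→Carrier and equate their Carrier entries. Row 3 is now all distinguished symbols — the join is lossless.
Dependency preservation: the restricted closure of {Carrier} across the fragments never reaches {WCity}, so Carrier → WCity cannot be enforced without a join — not preserved.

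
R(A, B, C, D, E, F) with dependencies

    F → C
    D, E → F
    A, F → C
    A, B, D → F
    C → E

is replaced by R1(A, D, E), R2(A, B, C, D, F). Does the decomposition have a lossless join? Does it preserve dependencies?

Lossless test: (A, D)⁺ = {A, D}, which is a superkey of neither fragment — lossy.
Dependency preservation: the restricted closure of {D, E} across the fragments never reaches {F}, so D, E → F cannot be enforced without a join — not preserved.

lossy and not dependency-preserving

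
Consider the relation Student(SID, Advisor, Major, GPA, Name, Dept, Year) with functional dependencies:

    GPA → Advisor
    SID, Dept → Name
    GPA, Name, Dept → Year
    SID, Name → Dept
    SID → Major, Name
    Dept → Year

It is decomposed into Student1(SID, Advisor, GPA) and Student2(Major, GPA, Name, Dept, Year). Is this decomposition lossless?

Common attributes: Student1 ∩ Student2 = {GPA}.
Closure of {GPA}: GPA → Advisor applies, adding Advisor. So (GPA)⁺ = {Advisor, GPA}.
The closure contains neither all of Student1 = {SID, Advisor, GPA} nor all of Student2 = {Major, GPA, Name, Dept, Year}, so the common attributes are not a superkey of either fragment. The join is lossy.

No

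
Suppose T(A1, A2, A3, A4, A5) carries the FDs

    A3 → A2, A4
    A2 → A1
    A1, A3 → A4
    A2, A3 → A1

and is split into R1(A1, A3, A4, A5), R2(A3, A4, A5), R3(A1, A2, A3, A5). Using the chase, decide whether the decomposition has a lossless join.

Yes

Chase test. Columns are A1, A2, A3, A4, A5; row i has aⱼ where attribute j ∈ Ri, else bᵢⱼ.
Initial tableau (one row per fragment):
  row 1: a1 b12 a3 a4 a5
  row 2: b21 b22 a3 a4 a5
  row 3: a1 a2 a3 b34 a5
Rows 1 and 2 agree on A3; apply A3→A2, A4 and equate their A2, A4 entries.
Rows 1 and 3 agree on A3; apply A3→A2, A4 and equate their A2, A4 entries.
Rows 1 and 2 agree on A2; apply A2→A1 and equate their A1 entries.
Row 1 is now all distinguished symbols — the join is lossless.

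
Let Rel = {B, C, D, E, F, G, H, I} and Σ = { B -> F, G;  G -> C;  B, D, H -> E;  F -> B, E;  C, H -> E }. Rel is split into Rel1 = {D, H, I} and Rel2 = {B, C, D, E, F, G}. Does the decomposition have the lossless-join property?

Common attributes: Rel1 ∩ Rel2 = {D}.
No dependency enlarges {D}, so (D)⁺ = {D}.
The closure contains neither all of Rel1 = {D, H, I} nor all of Rel2 = {B, C, D, E, F, G}, so the common attributes are not a superkey of either fragment. The join is lossy.

No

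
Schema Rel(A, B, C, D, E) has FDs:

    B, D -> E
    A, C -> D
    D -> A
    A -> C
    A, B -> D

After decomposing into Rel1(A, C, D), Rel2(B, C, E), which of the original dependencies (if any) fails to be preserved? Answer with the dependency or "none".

B, D -> E

Check B, D → E: no single fragment contains all of {B, D, E}, and the restricted closure of {B, D} across the fragments never reaches {E}.
A, C → D is preserved.
D → A is preserved.
A → C is preserved.
A, B → D is preserved.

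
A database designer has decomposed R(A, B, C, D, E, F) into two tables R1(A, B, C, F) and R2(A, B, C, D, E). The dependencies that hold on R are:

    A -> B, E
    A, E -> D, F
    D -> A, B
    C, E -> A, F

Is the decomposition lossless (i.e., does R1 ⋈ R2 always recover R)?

Yes

Common attributes: R1 ∩ R2 = {A, B, C}.
Closure of {A, B, C}: A → B, E applies, adding E; A, E → D, F applies, adding D, F. So (A, B, C)⁺ = {A, B, C, D, E, F}.
This closure contains every attribute of R1, so R1 ∩ R2 → R1. The join is lossless.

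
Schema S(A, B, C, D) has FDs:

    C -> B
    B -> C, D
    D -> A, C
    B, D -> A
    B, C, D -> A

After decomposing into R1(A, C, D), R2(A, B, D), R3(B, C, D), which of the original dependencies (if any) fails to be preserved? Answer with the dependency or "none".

C → B lies within R3.
B → C, D lies within R3.
D → A, C lies within R1.
B, D → A lies within R2.
B, C, D → A: restricted closure across fragments reaches A.
Every dependency is enforceable on the fragments, so the decomposition is dependency-preserving.

none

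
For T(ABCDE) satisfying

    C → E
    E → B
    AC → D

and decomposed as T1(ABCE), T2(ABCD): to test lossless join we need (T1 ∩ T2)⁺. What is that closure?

ABCDE

T1 ∩ T2 = {ABC}.
C → E applies, adding E
AC → D applies, adding D
Closure: {ABCDE}.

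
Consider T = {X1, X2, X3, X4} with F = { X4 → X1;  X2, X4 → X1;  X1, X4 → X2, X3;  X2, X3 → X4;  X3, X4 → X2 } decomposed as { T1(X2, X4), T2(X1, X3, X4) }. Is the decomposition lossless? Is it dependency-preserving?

Lossless test: (X4)⁺ = {X1, X2, X3, X4}, which contains all of one fragment — lossless.
Dependency preservation: the restricted closure of {X2, X3} across the fragments never reaches {X4}, so X2, X3 → X4 cannot be enforced without a join — not preserved.

lossless but not dependency-preserving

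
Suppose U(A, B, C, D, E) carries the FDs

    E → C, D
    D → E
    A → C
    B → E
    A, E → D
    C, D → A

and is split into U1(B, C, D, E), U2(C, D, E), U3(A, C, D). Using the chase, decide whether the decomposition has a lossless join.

Yes

Chase test. Columns are A, B, C, D, E; row i has aⱼ where attribute j ∈ Ui, else bᵢⱼ.
Initial tableau (one row per fragment):
  row 1: b11 a2 a3 a4 a5
  row 2: b21 b22 a3 a4 a5
  row 3: a1 b32 a3 a4 b35
Rows 1 and 3 agree on D; apply D→E and equate their E entries.
Rows 1 and 2 agree on C, D; apply C, D→A and equate their A entries.
Rows 1 and 3 agree on C, D; apply C, D→A and equate their A entries.
Row 1 is now all distinguished symbols — the join is lossless.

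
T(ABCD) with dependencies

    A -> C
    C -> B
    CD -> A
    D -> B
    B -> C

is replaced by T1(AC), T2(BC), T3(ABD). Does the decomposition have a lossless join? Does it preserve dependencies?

lossless and dependency-preserving

Lossless test (chase): Rows 1 and 3 agree on A; apply A→C and equate their C entries. Rows 1 and 2 agree on C; apply C→B and equate their B entries. Row 3 is now all distinguished symbols — the join is lossless.
Dependency preservation: CD → A is not contained in any single fragment, but the restricted closure of its left-hand side across the fragments still reaches the right-hand side; the remaining FDs each lie inside some fragment. All dependencies are preserved.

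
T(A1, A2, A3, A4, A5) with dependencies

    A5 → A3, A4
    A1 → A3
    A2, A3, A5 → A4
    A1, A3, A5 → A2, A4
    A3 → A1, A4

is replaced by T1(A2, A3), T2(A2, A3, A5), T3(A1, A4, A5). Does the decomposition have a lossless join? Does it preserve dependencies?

lossless but not dependency-preserving

Lossless test (chase): Rows 2 and 3 agree on A5; apply A5→A3, A4 and equate their A3, A4 entries. Rows 1 and 2 agree on A3; apply A3→A1, A4 and equate their A1, A4 entries. Rows 1 and 3 agree on A3; apply A3→A1, A4 and equate their A1, A4 entries. Rows 2 and 3 agree on A1, A3, A5; apply A1, A3, A5→A2, A4 and equate their A2, A4 entries. Row 2 is now all distinguished symbols — the join is lossless.
Dependency preservation: the restricted closure of {A1} across the fragments never reaches {A3}, so A1 → A3 cannot be enforced without a join — not preserved.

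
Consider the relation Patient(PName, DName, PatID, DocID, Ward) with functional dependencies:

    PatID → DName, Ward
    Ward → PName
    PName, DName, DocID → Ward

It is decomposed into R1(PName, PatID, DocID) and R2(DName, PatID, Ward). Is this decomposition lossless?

Yes

Common attributes: R1 ∩ R2 = {PatID}.
Closure of {PatID}: PatID → DName, Ward applies, adding DName, Ward; Ward → PName applies, adding PName. So (PatID)⁺ = {PName, DName, PatID, Ward}.
This closure contains every attribute of R2, so R1 ∩ R2 → R2. The join is lossless.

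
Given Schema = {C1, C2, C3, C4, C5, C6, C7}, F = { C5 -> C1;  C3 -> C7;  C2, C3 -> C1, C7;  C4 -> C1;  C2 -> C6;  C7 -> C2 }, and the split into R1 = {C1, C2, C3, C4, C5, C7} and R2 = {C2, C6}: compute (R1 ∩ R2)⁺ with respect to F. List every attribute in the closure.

C2, C6

R1 ∩ R2 = {C2}.
C2 → C6 applies, adding C6
Closure: {C2, C6}.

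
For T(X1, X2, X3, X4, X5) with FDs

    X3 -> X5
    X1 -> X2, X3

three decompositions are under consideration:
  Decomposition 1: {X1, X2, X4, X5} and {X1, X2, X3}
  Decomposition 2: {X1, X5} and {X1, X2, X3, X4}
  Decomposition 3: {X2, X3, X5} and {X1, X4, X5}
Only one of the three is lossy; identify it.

Decomposition 1: common = {X1, X2}, closure = {X1, X2, X3, X5} → lossless.
Decomposition 2: common = {X1}, closure = {X1, X2, X3, X5} → lossless.
Decomposition 3: common = {X5}, closure = {X5} → lossy.

Decomposition 3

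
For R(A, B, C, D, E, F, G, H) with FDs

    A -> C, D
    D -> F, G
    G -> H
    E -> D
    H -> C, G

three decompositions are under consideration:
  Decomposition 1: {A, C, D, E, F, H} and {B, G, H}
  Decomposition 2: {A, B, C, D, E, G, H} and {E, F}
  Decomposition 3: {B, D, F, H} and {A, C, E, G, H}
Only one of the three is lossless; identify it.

Decomposition 2

Decomposition 1: common = {H}, closure = {C, G, H} → lossy.
Decomposition 2: common = {E}, closure = {C, D, E, F, G, H} → lossless.
Decomposition 3: common = {H}, closure = {C, G, H} → lossy.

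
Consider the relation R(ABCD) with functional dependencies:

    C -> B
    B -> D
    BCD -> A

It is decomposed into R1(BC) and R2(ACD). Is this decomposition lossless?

Yes

Common attributes: R1 ∩ R2 = {C}.
Closure of {C}: C → B applies, adding B; B → D applies, adding D; BCD → A applies, adding A. So (C)⁺ = {ABCD}.
This closure contains every attribute of R1, so R1 ∩ R2 → R1. The join is lossless.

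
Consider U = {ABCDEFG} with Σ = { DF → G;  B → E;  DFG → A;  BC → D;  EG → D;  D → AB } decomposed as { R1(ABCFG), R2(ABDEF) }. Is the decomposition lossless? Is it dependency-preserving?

Lossless test: (ABF)⁺ = {ABEF}, which is a superkey of neither fragment — lossy.
Dependency preservation: the restricted closure of {DF} across the fragments never reaches {G}, so DF → G cannot be enforced without a join — not preserved.

lossy and not dependency-preserving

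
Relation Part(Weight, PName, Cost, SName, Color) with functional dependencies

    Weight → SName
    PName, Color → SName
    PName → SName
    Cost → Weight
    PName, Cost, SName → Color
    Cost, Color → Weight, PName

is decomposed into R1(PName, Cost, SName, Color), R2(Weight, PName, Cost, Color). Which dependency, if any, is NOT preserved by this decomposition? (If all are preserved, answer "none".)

Weight → SName

Check Weight → SName: no single fragment contains all of {Weight, SName}, and the restricted closure of {Weight} across the fragments never reaches {SName}.
PName, Color → SName is preserved.
PName → SName is preserved.
Cost → Weight is preserved.
PName, Cost, SName → Color is preserved.
Cost, Color → Weight, PName is preserved.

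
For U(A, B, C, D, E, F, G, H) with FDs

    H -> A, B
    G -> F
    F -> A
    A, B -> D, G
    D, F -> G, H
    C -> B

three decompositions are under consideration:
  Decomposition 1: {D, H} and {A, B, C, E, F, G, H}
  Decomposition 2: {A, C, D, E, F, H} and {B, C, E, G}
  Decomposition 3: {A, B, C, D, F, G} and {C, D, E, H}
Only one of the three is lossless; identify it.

Decomposition 1: common = {H}, closure = {A, B, D, F, G, H} → lossless.
Decomposition 2: common = {C, E}, closure = {B, C, E} → lossy.
Decomposition 3: common = {C, D}, closure = {B, C, D} → lossy.

Decomposition 1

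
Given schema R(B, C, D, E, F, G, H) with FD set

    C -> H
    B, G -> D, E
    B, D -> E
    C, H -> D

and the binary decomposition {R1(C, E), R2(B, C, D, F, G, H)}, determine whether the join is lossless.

No

Common attributes: R1 ∩ R2 = {C}.
Closure of {C}: C → H applies, adding H; C, H → D applies, adding D. So (C)⁺ = {C, D, H}.
The closure contains neither all of R1 = {C, E} nor all of R2 = {B, C, D, F, G, H}, so the common attributes are not a superkey of either fragment. The join is lossy.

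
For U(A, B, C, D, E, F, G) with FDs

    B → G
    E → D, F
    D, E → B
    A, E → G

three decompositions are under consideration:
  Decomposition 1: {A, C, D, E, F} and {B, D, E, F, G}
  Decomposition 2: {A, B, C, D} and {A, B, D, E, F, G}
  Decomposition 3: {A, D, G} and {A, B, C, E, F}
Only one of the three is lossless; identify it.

Decomposition 1: common = {D, E, F}, closure = {B, D, E, F, G} → lossless.
Decomposition 2: common = {A, B, D}, closure = {A, B, D, G} → lossy.
Decomposition 3: common = {A}, closure = {A} → lossy.

Decomposition 1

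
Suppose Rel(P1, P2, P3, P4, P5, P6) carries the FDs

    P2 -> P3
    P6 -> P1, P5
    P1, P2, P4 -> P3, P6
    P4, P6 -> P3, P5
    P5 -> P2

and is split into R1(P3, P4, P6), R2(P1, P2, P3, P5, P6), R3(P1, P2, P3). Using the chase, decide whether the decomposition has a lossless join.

Chase test. Columns are P1, P2, P3, P4, P5, P6; row i has aⱼ where attribute j ∈ Ri, else bᵢⱼ.
Initial tableau (one row per fragment):
  row 1: b11 b12 a3 a4 b15 a6
  row 2: a1 a2 a3 b24 a5 a6
  row 3: a1 a2 a3 b34 b35 b36
Rows 1 and 2 agree on P6; apply P6→P1, P5 and equate their P1, P5 entries.
Rows 1 and 2 agree on P5; apply P5→P2 and equate their P2 entries.
Row 1 is now all distinguished symbols — the join is lossless.

Yes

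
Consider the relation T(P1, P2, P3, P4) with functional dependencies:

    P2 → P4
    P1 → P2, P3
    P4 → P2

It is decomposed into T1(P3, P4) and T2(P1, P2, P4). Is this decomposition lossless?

No

Common attributes: T1 ∩ T2 = {P4}.
Closure of {P4}: P4 → P2 applies, adding P2. So (P4)⁺ = {P2, P4}.
The closure contains neither all of T1 = {P3, P4} nor all of T2 = {P1, P2, P4}, so the common attributes are not a superkey of either fragment. The join is lossy.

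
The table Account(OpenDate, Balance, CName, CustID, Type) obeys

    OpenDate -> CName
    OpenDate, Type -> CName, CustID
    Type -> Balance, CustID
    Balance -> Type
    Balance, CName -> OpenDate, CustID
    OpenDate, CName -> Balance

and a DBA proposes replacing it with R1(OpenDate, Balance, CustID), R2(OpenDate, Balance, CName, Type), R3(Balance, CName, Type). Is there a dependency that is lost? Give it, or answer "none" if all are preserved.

OpenDate → CName lies within R2.
OpenDate, Type → CName, CustID: restricted closure across fragments reaches CName, CustID.
Type → Balance, CustID: restricted closure across fragments reaches Balance, CustID.
Balance → Type lies within R2.
Balance, CName → OpenDate, CustID: restricted closure across fragments reaches OpenDate, CustID.
OpenDate, CName → Balance lies within R2.
Every dependency is enforceable on the fragments, so the decomposition is dependency-preserving.

none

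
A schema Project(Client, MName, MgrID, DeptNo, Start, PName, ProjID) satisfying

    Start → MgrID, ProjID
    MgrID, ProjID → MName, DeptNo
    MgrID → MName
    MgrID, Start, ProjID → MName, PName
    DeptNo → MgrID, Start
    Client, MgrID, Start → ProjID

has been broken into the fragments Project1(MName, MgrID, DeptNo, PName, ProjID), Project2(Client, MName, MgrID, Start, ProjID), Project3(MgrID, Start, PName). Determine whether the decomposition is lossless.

Chase test. Columns are Client, MName, MgrID, DeptNo, Start, PName, ProjID; row i has aⱼ where attribute j ∈ Projecti, else bᵢⱼ.
Initial tableau (one row per fragment):
  row 1: b11 a2 a3 a4 b15 a6 a7
  row 2: a1 a2 a3 b24 a5 b26 a7
  row 3: b31 b32 a3 b34 a5 a6 b37
Rows 2 and 3 agree on Start; apply Start→MgrID, ProjID and equate their MgrID, ProjID entries.
Rows 1 and 2 agree on MgrID, ProjID; apply MgrID, ProjID→MName, DeptNo and equate their MName, DeptNo entries.
Rows 1 and 3 agree on MgrID, ProjID; apply MgrID, ProjID→MName, DeptNo and equate their MName, DeptNo entries.
Rows 2 and 3 agree on MgrID, Start, ProjID; apply MgrID, Start, ProjID→MName, PName and equate their MName, PName entries.
Rows 1 and 2 agree on DeptNo; apply DeptNo→MgrID, Start and equate their MgrID, Start entries.
Row 2 is now all distinguished symbols — the join is lossless.

Yes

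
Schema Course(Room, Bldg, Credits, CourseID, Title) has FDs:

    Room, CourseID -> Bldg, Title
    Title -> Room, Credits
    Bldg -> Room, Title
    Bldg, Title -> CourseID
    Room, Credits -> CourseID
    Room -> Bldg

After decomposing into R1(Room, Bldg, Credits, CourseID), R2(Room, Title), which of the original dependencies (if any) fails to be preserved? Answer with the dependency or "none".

Room, CourseID → Bldg, Title: restricted closure across fragments reaches Bldg, Title.
Title → Room, Credits: restricted closure across fragments reaches Room, Credits.
Bldg → Room, Title: restricted closure across fragments reaches Room, Title.
Bldg, Title → CourseID: restricted closure across fragments reaches CourseID.
Room, Credits → CourseID lies within R1.
Room → Bldg lies within R1.
Every dependency is enforceable on the fragments, so the decomposition is dependency-preserving.

none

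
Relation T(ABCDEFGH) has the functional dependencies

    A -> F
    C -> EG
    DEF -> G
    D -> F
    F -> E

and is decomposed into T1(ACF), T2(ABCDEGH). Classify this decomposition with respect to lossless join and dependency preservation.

Lossless test: (AC)⁺ = {ACEFG}, which contains all of one fragment — lossless.
Dependency preservation: the restricted closure of {D} across the fragments never reaches {F}, so D → F cannot be enforced without a join — not preserved.

lossless but not dependency-preserving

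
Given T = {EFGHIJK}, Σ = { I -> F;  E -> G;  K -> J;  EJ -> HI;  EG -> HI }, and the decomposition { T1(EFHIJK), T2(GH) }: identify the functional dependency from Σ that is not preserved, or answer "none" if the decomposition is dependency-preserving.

Check E → G: no single fragment contains all of {EG}, and the restricted closure of {E} across the fragments never reaches {G}.
I → F is preserved.
K → J is preserved.
EJ → HI is preserved.
EG → HI is preserved.

E -> G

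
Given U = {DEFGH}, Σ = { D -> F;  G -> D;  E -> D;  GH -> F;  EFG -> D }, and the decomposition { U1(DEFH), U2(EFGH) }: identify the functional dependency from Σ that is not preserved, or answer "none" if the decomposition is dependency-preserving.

G -> D

Check G → D: no single fragment contains all of {DG}, and the restricted closure of {G} across the fragments never reaches {D}.
D → F is preserved.
E → D is preserved.
GH → F is preserved.
EFG → D is preserved.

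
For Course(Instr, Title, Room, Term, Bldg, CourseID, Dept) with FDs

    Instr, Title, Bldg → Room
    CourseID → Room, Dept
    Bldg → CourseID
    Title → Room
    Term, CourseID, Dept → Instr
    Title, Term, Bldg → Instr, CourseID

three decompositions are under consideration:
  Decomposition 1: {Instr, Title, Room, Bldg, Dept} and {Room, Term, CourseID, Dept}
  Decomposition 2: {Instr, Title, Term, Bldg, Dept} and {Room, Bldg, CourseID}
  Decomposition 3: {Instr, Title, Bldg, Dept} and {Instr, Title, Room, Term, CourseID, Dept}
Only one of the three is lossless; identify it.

Decomposition 1: common = {Room, Dept}, closure = {Room, Dept} → lossy.
Decomposition 2: common = {Bldg}, closure = {Room, Bldg, CourseID, Dept} → lossless.
Decomposition 3: common = {Instr, Title, Dept}, closure = {Instr, Title, Room, Dept} → lossy.

Decomposition 2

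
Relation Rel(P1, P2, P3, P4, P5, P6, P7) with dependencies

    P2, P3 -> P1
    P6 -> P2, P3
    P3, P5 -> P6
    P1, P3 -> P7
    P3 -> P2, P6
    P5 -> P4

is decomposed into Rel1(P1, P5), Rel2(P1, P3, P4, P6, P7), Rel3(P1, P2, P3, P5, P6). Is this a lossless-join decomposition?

No

Chase test. Columns are P1, P2, P3, P4, P5, P6, P7; row i has aⱼ where attribute j ∈ Reli, else bᵢⱼ.
Initial tableau (one row per fragment):
  row 1: a1 b12 b13 b14 a5 b16 b17
  row 2: a1 b22 a3 a4 b25 a6 a7
  row 3: a1 a2 a3 b34 a5 a6 b37
Rows 2 and 3 agree on P6; apply P6→P2, P3 and equate their P2, P3 entries.
Rows 2 and 3 agree on P1, P3; apply P1, P3→P7 and equate their P7 entries.
Rows 1 and 3 agree on P5; apply P5→P4 and equate their P4 entries.
No row becomes fully distinguished — the join is lossy.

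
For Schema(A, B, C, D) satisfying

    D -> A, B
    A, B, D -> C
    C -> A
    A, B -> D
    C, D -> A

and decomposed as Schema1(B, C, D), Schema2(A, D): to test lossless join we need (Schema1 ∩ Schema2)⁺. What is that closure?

A, B, C, D

Schema1 ∩ Schema2 = {D}.
D → A, B applies, adding A, B
A, B, D → C applies, adding C
Closure: {A, B, C, D}.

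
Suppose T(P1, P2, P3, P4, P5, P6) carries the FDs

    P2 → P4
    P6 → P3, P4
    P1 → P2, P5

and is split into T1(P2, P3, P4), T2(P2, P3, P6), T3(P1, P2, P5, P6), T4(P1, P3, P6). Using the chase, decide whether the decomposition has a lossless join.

Chase test. Columns are P1, P2, P3, P4, P5, P6; row i has aⱼ where attribute j ∈ Ti, else bᵢⱼ.
Initial tableau (one row per fragment):
  row 1: b11 a2 a3 a4 b15 b16
  row 2: b21 a2 a3 b24 b25 a6
  row 3: a1 a2 b33 b34 a5 a6
  row 4: a1 b42 a3 b44 b45 a6
Rows 1 and 2 agree on P2; apply P2→P4 and equate their P4 entries.
Rows 1 and 3 agree on P2; apply P2→P4 and equate their P4 entries.
Rows 2 and 3 agree on P6; apply P6→P3, P4 and equate their P3, P4 entries.
Rows 2 and 4 agree on P6; apply P6→P3, P4 and equate their P3, P4 entries.
Rows 3 and 4 agree on P1; apply P1→P2, P5 and equate their P2, P5 entries.
Row 3 is now all distinguished symbols — the join is lossless.

Yes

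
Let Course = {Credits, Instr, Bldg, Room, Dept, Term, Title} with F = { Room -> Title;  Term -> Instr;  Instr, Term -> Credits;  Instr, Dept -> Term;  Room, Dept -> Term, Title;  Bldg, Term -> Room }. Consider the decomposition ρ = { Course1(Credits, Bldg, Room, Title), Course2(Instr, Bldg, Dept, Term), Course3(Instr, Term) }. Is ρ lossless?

No

Chase test. Columns are Credits, Instr, Bldg, Room, Dept, Term, Title; row i has aⱼ where attribute j ∈ Coursei, else bᵢⱼ.
Initial tableau (one row per fragment):
  row 1: a1 b12 a3 a4 b15 b16 a7
  row 2: b21 a2 a3 b24 a5 a6 b27
  row 3: b31 a2 b33 b34 b35 a6 b37
Rows 2 and 3 agree on Instr, Term; apply Instr, Term→Credits and equate their Credits entries.
No row becomes fully distinguished — the join is lossy.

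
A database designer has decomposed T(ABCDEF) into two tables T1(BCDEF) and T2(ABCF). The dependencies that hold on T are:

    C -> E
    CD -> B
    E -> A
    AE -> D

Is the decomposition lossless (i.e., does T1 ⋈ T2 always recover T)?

Common attributes: T1 ∩ T2 = {BCF}.
Closure of {BCF}: C → E applies, adding E; E → A applies, adding A; AE → D applies, adding D. So (BCF)⁺ = {ABCDEF}.
This closure contains every attribute of T1, so T1 ∩ T2 → T1. The join is lossless.

Yes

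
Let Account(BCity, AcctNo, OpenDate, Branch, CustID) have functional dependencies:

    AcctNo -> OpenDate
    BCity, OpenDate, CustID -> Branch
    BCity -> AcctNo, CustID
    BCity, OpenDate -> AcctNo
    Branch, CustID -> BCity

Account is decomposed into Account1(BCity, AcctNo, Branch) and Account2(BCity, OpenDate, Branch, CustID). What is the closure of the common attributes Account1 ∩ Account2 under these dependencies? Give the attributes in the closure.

BCity, AcctNo, OpenDate, Branch, CustID

Account1 ∩ Account2 = {BCity, Branch}.
BCity → AcctNo, CustID applies, adding AcctNo, CustID
AcctNo → OpenDate applies, adding OpenDate
Closure: {BCity, AcctNo, OpenDate, Branch, CustID}.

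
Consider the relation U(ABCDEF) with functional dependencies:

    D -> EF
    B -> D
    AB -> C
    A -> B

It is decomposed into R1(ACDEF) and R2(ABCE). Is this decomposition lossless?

Common attributes: R1 ∩ R2 = {ACE}.
Closure of {ACE}: A → B applies, adding B; B → D applies, adding D; D → EF applies, adding F. So (ACE)⁺ = {ABCDEF}.
This closure contains every attribute of R1, so R1 ∩ R2 → R1. The join is lossless.

Yes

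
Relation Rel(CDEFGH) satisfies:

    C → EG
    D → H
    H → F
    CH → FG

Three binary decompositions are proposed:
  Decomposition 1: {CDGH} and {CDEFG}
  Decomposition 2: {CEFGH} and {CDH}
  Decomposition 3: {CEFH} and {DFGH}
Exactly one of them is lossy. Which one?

Decomposition 1: common = {CDG}, closure = {CDEFGH} → lossless.
Decomposition 2: common = {CH}, closure = {CEFGH} → lossless.
Decomposition 3: common = {FH}, closure = {FH} → lossy.

Decomposition 3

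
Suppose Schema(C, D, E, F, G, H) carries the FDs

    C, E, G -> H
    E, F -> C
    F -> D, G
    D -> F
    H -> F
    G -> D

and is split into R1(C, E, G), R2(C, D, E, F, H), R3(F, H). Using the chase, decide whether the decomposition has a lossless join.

Chase test. Columns are C, D, E, F, G, H; row i has aⱼ where attribute j ∈ Ri, else bᵢⱼ.
Initial tableau (one row per fragment):
  row 1: a1 b12 a3 b14 a5 b16
  row 2: a1 a2 a3 a4 b25 a6
  row 3: b31 b32 b33 a4 b35 a6
Rows 2 and 3 agree on F; apply F→D, G and equate their D, G entries.
No row becomes fully distinguished — the join is lossy.

No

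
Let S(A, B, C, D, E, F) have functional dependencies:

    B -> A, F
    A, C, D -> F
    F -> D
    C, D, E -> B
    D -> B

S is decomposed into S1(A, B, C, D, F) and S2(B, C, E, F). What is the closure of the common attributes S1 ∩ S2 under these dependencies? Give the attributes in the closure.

A, B, C, D, F

S1 ∩ S2 = {B, C, F}.
B → A, F applies, adding A
F → D applies, adding D
Closure: {A, B, C, D, F}.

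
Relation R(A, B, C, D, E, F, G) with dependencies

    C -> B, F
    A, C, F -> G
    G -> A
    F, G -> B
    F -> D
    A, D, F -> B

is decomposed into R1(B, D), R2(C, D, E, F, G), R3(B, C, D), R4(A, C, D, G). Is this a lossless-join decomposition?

Chase test. Columns are A, B, C, D, E, F, G; row i has aⱼ where attribute j ∈ Ri, else bᵢⱼ.
Initial tableau (one row per fragment):
  row 1: b11 a2 b13 a4 b15 b16 b17
  row 2: b21 b22 a3 a4 a5 a6 a7
  row 3: b31 a2 a3 a4 b35 b36 b37
  row 4: a1 b42 a3 a4 b45 b46 a7
Rows 2 and 3 agree on C; apply C→B, F and equate their B, F entries.
Rows 2 and 4 agree on C; apply C→B, F and equate their B, F entries.
Rows 2 and 4 agree on G; apply G→A and equate their A entries.
Row 2 is now all distinguished symbols — the join is lossless.

Yes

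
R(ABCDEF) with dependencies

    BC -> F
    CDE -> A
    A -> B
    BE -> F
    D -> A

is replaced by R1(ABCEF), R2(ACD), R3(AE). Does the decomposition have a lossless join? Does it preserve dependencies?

lossy but dependency-preserving

Lossless test (chase): Rows 1 and 2 agree on A; apply A→B and equate their B entries. Rows 1 and 3 agree on A; apply A→B and equate their B entries. Rows 1 and 3 agree on BE; apply BE→F and equate their F entries. Rows 1 and 2 agree on BC; apply BC→F and equate their F entries. No row becomes fully distinguished — the join is lossy.
Dependency preservation: CDE → A is not contained in any single fragment, but the restricted closure of its left-hand side across the fragments still reaches the right-hand side; the remaining FDs each lie inside some fragment. All dependencies are preserved.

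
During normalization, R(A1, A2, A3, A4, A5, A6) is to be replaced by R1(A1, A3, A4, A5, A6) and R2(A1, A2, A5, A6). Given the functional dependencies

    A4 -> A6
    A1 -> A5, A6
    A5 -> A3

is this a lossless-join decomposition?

No

Common attributes: R1 ∩ R2 = {A1, A5, A6}.
Closure of {A1, A5, A6}: A5 → A3 applies, adding A3. So (A1, A5, A6)⁺ = {A1, A3, A5, A6}.
The closure contains neither all of R1 = {A1, A3, A4, A5, A6} nor all of R2 = {A1, A2, A5, A6}, so the common attributes are not a superkey of either fragment. The join is lossy.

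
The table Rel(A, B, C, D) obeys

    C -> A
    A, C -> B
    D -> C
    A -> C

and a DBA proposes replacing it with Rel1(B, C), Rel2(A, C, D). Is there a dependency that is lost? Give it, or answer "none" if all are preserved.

C → A lies within Rel2.
A, C → B: restricted closure across fragments reaches B.
D → C lies within Rel2.
A → C lies within Rel2.
Every dependency is enforceable on the fragments, so the decomposition is dependency-preserving.

none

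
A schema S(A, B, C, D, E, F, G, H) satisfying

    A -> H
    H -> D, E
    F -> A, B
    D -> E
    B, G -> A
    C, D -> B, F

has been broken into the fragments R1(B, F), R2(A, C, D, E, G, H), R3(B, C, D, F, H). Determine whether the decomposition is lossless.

Yes

Chase test. Columns are A, B, C, D, E, F, G, H; row i has aⱼ where attribute j ∈ Ri, else bᵢⱼ.
Initial tableau (one row per fragment):
  row 1: b11 a2 b13 b14 b15 a6 b17 b18
  row 2: a1 b22 a3 a4 a5 b26 a7 a8
  row 3: b31 a2 a3 a4 b35 a6 b37 a8
Rows 2 and 3 agree on H; apply H→D, E and equate their D, E entries.
Rows 1 and 3 agree on F; apply F→A, B and equate their A, B entries.
Rows 2 and 3 agree on C, D; apply C, D→B, F and equate their B, F entries.
Rows 1 and 3 agree on A; apply A→H and equate their H entries.
Rows 1 and 2 agree on H; apply H→D, E and equate their D, E entries.
Rows 1 and 2 agree on F; apply F→A, B and equate their A, B entries.
Row 2 is now all distinguished symbols — the join is lossless.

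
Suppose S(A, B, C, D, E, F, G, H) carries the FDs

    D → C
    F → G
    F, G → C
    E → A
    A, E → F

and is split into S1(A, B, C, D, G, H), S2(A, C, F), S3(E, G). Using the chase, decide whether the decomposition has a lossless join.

Chase test. Columns are A, B, C, D, E, F, G, H; row i has aⱼ where attribute j ∈ Si, else bᵢⱼ.
Initial tableau (one row per fragment):
  row 1: a1 a2 a3 a4 b15 b16 a7 a8
  row 2: a1 b22 a3 b24 b25 a6 b27 b28
  row 3: b31 b32 b33 b34 a5 b36 a7 b38
No row becomes fully distinguished — the join is lossy.

No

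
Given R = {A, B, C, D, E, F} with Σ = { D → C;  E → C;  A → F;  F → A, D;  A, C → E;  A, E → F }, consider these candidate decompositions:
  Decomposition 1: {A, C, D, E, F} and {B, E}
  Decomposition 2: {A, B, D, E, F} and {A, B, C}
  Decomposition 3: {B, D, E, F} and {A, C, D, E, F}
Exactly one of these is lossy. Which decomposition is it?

Decomposition 1: common = {E}, closure = {C, E} → lossy.
Decomposition 2: common = {A, B}, closure = {A, B, C, D, E, F} → lossless.
Decomposition 3: common = {D, E, F}, closure = {A, C, D, E, F} → lossless.

Decomposition 1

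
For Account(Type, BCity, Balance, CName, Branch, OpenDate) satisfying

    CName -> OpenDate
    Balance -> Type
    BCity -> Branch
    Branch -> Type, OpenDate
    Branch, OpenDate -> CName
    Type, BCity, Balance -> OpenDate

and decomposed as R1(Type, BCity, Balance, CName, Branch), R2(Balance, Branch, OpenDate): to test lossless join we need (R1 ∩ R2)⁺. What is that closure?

Type, Balance, CName, Branch, OpenDate

R1 ∩ R2 = {Balance, Branch}.
Balance → Type applies, adding Type
Branch → Type, OpenDate applies, adding OpenDate
Branch, OpenDate → CName applies, adding CName
Closure: {Type, Balance, CName, Branch, OpenDate}.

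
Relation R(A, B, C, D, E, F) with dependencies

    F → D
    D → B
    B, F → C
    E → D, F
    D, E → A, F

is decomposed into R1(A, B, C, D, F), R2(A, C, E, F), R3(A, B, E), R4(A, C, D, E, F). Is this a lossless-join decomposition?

Yes

Chase test. Columns are A, B, C, D, E, F; row i has aⱼ where attribute j ∈ Ri, else bᵢⱼ.
Initial tableau (one row per fragment):
  row 1: a1 a2 a3 a4 b15 a6
  row 2: a1 b22 a3 b24 a5 a6
  row 3: a1 a2 b33 b34 a5 b36
  row 4: a1 b42 a3 a4 a5 a6
Rows 1 and 2 agree on F; apply F→D and equate their D entries.
Rows 1 and 2 agree on D; apply D→B and equate their B entries.
Rows 1 and 4 agree on D; apply D→B and equate their B entries.
Rows 2 and 3 agree on E; apply E→D, F and equate their D, F entries.
Rows 1 and 3 agree on B, F; apply B, F→C and equate their C entries.
Row 2 is now all distinguished symbols — the join is lossless.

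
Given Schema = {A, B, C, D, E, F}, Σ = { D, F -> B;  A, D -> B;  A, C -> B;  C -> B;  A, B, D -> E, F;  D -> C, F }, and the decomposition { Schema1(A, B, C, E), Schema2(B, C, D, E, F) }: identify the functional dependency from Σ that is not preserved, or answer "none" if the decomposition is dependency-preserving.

A, B, D -> E, F

Check A, B, D → E, F: no single fragment contains all of {A, B, D, E, F}, and the restricted closure of {A, B, D} across the fragments never reaches {E, F}.
D, F → B is preserved.
A, D → B is preserved.
A, C → B is preserved.
C → B is preserved.
D → C, F is preserved.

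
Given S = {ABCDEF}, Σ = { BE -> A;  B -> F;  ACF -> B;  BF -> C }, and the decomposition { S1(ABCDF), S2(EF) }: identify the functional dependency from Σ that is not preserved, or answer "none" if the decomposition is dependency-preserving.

Check BE → A: no single fragment contains all of {ABE}, and the restricted closure of {BE} across the fragments never reaches {A}.
B → F is preserved.
ACF → B is preserved.
BF → C is preserved.

BE -> A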